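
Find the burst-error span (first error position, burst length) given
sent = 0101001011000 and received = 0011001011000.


XOR: 0110000000000

Burst at position 1, length 2


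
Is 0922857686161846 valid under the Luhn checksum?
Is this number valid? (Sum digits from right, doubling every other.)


Luhn sum = 83
83 mod 10 = 3

Invalid (Luhn sum mod 10 = 3)


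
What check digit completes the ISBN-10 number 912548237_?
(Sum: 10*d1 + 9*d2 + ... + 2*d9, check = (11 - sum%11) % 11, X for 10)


Weighted sum: 245
245 mod 11 = 3

Check digit: 8


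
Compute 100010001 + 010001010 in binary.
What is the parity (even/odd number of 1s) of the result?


100010001 = 273
010001010 = 138
Sum = 411 = 110011011
1s count = 6

even parity (6 ones in 110011011)


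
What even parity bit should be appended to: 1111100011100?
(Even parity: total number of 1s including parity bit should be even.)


Number of 1s in data: 8
Parity bit: 0

0


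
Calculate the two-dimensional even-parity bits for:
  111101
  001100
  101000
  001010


Row parities: 1000
Column parities: 010011

Row P: 1000, Col P: 010011, Corner: 1


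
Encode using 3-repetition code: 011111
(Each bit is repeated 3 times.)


Each bit -> 3 copies

000111111111111111


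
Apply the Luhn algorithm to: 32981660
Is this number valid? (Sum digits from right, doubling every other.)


Luhn sum = 36
36 mod 10 = 6

Invalid (Luhn sum mod 10 = 6)


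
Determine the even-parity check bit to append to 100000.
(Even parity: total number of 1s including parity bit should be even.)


Number of 1s in data: 1
Parity bit: 1

1


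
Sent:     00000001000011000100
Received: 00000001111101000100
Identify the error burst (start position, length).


XOR: 00000000111110000000

Burst at position 8, length 5


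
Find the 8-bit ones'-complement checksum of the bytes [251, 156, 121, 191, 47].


Sum = 766 mod 256 = 254
Complement = 1

1


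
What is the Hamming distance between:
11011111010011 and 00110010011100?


XOR: 11101101001111
Count of 1s: 10

10


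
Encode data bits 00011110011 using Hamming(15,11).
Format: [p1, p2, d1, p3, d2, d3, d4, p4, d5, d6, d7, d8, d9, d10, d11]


Parity bits: p1=0, p2=1, p3=1, p4=1

010100111110011


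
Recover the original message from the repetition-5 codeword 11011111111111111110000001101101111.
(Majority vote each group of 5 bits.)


Groups: 11011, 11111, 11111, 11110, 00000, 11011, 01111
Majority votes: 1111011

1111011


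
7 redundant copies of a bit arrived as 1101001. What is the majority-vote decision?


Ones: 4 out of 7
Threshold: 4

1 (4/7 voted 1)


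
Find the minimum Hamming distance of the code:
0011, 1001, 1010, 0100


Comparing all pairs, minimum distance: 2
Can detect 1 errors, correct 0 errors

2


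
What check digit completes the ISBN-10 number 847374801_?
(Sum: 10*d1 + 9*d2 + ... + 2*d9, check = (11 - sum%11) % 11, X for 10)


Weighted sum: 289
289 mod 11 = 3

Check digit: 8


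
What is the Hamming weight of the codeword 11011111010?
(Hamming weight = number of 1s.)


Counting 1s in 11011111010

8


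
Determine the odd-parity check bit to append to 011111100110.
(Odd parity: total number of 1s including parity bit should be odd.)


Number of 1s in data: 8
Parity bit: 1

1


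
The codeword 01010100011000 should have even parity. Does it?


Number of 1s: 5

No, parity error (5 ones)


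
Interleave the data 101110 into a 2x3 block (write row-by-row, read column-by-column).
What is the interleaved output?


Matrix:
  101
  110
Read columns: 110110

110110


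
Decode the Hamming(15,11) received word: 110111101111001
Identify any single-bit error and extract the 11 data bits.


Syndrome = 8: error at position 8

Data: 01111111001 (corrected bit 8)


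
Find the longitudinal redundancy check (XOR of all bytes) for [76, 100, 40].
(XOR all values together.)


XOR chain: 76 ^ 100 ^ 40 = 0

0


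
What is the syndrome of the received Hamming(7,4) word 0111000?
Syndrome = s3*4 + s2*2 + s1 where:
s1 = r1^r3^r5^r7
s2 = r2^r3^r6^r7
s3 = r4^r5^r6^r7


s1=1, s2=0, s3=1

Syndrome = 5 (error at position 5)


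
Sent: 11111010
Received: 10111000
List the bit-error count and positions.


XOR: 01000010

2 error(s) at position(s): 1, 6


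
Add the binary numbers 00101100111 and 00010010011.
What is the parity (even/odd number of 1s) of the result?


00101100111 = 359
00010010011 = 147
Sum = 506 = 111111010
1s count = 7

odd parity (7 ones in 111111010)


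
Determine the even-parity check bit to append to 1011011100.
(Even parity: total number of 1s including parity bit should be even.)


Number of 1s in data: 6
Parity bit: 0

0


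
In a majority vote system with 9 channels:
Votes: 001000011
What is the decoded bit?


Ones: 3 out of 9
Threshold: 5

0 (3/9 voted 1)


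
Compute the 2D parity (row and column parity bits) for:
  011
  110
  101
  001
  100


Row parities: 00011
Column parities: 101

Row P: 00011, Col P: 101, Corner: 0


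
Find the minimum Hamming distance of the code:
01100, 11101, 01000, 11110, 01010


Comparing all pairs, minimum distance: 1
Can detect 0 errors, correct 0 errors

1


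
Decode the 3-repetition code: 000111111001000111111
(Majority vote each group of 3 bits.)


Groups: 000, 111, 111, 001, 000, 111, 111
Majority votes: 0110011

0110011


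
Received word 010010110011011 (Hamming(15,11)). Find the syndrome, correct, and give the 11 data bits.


Syndrome = 14: error at position 14

Data: 01010011001 (corrected bit 14)


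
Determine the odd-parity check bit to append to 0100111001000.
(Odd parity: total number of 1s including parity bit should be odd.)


Number of 1s in data: 5
Parity bit: 0

0


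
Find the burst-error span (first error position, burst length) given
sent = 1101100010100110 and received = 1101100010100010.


XOR: 0000000000000100

Burst at position 13, length 1


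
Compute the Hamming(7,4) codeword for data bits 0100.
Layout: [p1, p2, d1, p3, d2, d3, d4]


Parity bits: p1=1, p2=0, p3=1

1001100


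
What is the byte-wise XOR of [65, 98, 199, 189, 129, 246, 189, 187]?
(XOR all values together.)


XOR chain: 65 ^ 98 ^ 199 ^ 189 ^ 129 ^ 246 ^ 189 ^ 187 = 40

40


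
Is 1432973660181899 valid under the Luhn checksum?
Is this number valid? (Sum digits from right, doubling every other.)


Luhn sum = 83
83 mod 10 = 3

Invalid (Luhn sum mod 10 = 3)


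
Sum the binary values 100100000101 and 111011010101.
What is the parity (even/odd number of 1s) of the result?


100100000101 = 2309
111011010101 = 3797
Sum = 6106 = 1011111011010
1s count = 9

odd parity (9 ones in 1011111011010)


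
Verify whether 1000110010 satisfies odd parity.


Number of 1s: 4

No, parity error (4 ones)


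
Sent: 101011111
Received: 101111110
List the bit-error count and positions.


XOR: 000100001

2 error(s) at position(s): 3, 8


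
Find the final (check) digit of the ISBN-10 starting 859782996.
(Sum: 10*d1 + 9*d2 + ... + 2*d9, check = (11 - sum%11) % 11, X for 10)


Weighted sum: 379
379 mod 11 = 5

Check digit: 6


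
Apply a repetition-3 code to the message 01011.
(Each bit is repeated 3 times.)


Each bit -> 3 copies

000111000111111


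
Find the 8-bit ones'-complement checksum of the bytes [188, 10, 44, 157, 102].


Sum = 501 mod 256 = 245
Complement = 10

10


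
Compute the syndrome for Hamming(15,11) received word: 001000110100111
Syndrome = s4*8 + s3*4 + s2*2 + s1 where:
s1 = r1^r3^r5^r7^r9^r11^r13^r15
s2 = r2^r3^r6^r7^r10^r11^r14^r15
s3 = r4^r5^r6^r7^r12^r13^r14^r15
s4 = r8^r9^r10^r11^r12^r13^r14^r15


s1=0, s2=1, s3=0, s4=1

Syndrome = 10 (error at position 10)


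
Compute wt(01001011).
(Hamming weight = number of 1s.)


Counting 1s in 01001011

4


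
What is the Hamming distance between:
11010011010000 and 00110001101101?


XOR: 11100010111101
Count of 1s: 9

9


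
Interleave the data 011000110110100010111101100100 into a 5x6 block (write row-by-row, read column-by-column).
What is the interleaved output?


Matrix:
  011000
  110110
  100010
  111101
  100100
Read columns: 011111101010010010110110000010

011111101010010010110110000010


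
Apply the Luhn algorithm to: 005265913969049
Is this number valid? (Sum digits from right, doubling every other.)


Luhn sum = 71
71 mod 10 = 1

Invalid (Luhn sum mod 10 = 1)


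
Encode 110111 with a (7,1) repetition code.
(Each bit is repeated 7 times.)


Each bit -> 7 copies

111111111111110000000111111111111111111111


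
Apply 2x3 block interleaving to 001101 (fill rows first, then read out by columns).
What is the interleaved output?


Matrix:
  001
  101
Read columns: 010011

010011


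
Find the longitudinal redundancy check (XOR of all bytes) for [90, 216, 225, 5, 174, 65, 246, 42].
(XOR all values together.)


XOR chain: 90 ^ 216 ^ 225 ^ 5 ^ 174 ^ 65 ^ 246 ^ 42 = 85

85


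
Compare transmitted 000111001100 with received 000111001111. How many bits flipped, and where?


XOR: 000000000011

2 error(s) at position(s): 10, 11


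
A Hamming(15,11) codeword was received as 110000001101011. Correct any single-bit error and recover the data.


Syndrome = 13: error at position 13

Data: 00001101111 (corrected bit 13)


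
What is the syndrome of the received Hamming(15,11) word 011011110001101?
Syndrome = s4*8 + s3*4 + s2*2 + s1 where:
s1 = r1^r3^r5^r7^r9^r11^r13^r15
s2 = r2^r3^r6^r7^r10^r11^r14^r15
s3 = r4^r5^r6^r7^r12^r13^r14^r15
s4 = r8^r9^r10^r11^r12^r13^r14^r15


s1=1, s2=1, s3=0, s4=0

Syndrome = 3 (error at position 3)


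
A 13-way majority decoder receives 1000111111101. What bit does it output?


Ones: 9 out of 13
Threshold: 7

1 (9/13 voted 1)


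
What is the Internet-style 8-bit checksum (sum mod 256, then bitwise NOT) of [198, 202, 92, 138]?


Sum = 630 mod 256 = 118
Complement = 137

137


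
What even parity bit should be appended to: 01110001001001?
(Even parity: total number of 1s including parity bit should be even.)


Number of 1s in data: 6
Parity bit: 0

0


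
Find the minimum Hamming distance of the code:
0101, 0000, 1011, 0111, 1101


Comparing all pairs, minimum distance: 1
Can detect 0 errors, correct 0 errors

1


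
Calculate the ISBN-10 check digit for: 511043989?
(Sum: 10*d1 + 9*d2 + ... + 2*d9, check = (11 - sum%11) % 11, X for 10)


Weighted sum: 184
184 mod 11 = 8

Check digit: 3


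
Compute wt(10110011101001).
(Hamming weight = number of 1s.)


Counting 1s in 10110011101001

8


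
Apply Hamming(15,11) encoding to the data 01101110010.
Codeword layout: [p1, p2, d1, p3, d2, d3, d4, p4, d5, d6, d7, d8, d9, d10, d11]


Parity bits: p1=1, p2=0, p3=1, p4=0

100111001110010


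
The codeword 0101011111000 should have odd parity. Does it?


Number of 1s: 7

Yes, parity is correct (7 ones)


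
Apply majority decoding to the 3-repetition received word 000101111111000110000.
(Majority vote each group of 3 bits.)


Groups: 000, 101, 111, 111, 000, 110, 000
Majority votes: 0111010

0111010


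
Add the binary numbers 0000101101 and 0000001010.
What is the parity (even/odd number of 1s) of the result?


0000101101 = 45
0000001010 = 10
Sum = 55 = 110111
1s count = 5

odd parity (5 ones in 110111)


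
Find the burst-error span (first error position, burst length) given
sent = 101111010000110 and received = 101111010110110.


XOR: 000000000110000

Burst at position 9, length 2


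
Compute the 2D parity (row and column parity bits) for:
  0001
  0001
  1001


Row parities: 110
Column parities: 1001

Row P: 110, Col P: 1001, Corner: 0


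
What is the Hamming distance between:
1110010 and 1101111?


XOR: 0011101
Count of 1s: 4

4


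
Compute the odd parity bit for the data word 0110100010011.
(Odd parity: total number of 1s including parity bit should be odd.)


Number of 1s in data: 6
Parity bit: 1

1


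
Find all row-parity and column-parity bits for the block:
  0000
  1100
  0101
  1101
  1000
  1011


Row parities: 000111
Column parities: 0111

Row P: 000111, Col P: 0111, Corner: 1


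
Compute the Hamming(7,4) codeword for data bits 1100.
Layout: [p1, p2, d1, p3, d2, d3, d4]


Parity bits: p1=0, p2=1, p3=1

0111100


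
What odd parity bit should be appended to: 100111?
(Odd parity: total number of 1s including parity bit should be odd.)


Number of 1s in data: 4
Parity bit: 1

1


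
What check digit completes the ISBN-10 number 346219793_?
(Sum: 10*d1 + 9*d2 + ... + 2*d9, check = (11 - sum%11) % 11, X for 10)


Weighted sum: 240
240 mod 11 = 9

Check digit: 2


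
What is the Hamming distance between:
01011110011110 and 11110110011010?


XOR: 10101000000100
Count of 1s: 4

4


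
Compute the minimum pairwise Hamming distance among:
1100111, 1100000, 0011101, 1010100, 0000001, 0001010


Comparing all pairs, minimum distance: 3
Can detect 2 errors, correct 1 errors

3


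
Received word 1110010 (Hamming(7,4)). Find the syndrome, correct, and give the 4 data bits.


Syndrome = 6: error at position 6

Data: 1000 (corrected bit 6)


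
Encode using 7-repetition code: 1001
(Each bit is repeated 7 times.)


Each bit -> 7 copies

1111111000000000000001111111


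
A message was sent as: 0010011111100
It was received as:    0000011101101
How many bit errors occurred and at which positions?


XOR: 0010000010001

3 error(s) at position(s): 2, 8, 12


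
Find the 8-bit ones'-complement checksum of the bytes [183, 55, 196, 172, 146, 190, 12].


Sum = 954 mod 256 = 186
Complement = 69

69


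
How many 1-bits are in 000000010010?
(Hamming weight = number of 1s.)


Counting 1s in 000000010010

2


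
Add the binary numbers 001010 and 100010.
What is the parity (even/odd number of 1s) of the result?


001010 = 10
100010 = 34
Sum = 44 = 101100
1s count = 3

odd parity (3 ones in 101100)


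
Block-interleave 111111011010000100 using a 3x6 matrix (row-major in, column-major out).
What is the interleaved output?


Matrix:
  111111
  011010
  000100
Read columns: 100110110101110100

100110110101110100


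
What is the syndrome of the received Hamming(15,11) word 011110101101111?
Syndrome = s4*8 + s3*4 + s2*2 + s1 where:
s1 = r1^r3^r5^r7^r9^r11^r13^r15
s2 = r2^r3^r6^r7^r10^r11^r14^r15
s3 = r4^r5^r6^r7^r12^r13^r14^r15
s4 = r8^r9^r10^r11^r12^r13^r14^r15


s1=0, s2=0, s3=1, s4=0

Syndrome = 4 (error at position 4)


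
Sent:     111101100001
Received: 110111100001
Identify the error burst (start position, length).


XOR: 001010000000

Burst at position 2, length 3


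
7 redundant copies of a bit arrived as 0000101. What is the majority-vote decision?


Ones: 2 out of 7
Threshold: 4

0 (2/7 voted 1)


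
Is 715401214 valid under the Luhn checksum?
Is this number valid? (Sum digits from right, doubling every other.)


Luhn sum = 32
32 mod 10 = 2

Invalid (Luhn sum mod 10 = 2)


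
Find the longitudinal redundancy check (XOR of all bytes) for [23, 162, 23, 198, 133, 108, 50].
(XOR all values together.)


XOR chain: 23 ^ 162 ^ 23 ^ 198 ^ 133 ^ 108 ^ 50 = 191

191


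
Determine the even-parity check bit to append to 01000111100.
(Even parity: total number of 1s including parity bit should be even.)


Number of 1s in data: 5
Parity bit: 1

1


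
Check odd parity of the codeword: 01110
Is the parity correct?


Number of 1s: 3

Yes, parity is correct (3 ones)


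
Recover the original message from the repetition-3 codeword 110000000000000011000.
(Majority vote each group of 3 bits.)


Groups: 110, 000, 000, 000, 000, 011, 000
Majority votes: 1000010

1000010


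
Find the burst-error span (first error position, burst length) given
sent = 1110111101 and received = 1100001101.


XOR: 0010110000

Burst at position 2, length 4


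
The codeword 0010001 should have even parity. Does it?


Number of 1s: 2

Yes, parity is correct (2 ones)


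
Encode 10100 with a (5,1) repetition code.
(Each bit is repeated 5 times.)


Each bit -> 5 copies

1111100000111110000000000


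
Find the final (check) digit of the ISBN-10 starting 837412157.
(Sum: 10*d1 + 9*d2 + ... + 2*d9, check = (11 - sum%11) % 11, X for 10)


Weighted sum: 240
240 mod 11 = 9

Check digit: 2


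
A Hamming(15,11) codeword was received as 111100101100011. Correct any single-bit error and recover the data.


Syndrome = 1: error at position 1

Data: 10011100011 (corrected bit 1)


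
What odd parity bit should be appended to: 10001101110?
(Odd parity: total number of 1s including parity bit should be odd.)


Number of 1s in data: 6
Parity bit: 1

1


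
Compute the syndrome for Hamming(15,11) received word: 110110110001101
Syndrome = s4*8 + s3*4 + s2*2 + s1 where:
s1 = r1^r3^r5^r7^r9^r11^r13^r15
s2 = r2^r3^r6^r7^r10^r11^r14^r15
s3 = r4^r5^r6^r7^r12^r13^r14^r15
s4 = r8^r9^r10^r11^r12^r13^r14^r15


s1=1, s2=1, s3=0, s4=0

Syndrome = 3 (error at position 3)


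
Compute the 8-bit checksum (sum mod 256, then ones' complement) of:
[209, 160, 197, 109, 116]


Sum = 791 mod 256 = 23
Complement = 232

232


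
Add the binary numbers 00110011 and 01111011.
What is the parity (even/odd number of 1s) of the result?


00110011 = 51
01111011 = 123
Sum = 174 = 10101110
1s count = 5

odd parity (5 ones in 10101110)


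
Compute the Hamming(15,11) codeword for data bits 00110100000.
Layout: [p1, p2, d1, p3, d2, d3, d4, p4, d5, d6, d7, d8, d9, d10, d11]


Parity bits: p1=1, p2=1, p3=0, p4=1

110001110100000


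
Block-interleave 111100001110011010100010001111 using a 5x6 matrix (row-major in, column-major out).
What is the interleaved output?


Matrix:
  111100
  001110
  011010
  100010
  001111
Read columns: 100101010011101110010111100001

100101010011101110010111100001


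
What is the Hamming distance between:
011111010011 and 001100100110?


XOR: 010011110101
Count of 1s: 7

7


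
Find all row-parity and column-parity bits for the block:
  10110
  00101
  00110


Row parities: 100
Column parities: 10101

Row P: 100, Col P: 10101, Corner: 1


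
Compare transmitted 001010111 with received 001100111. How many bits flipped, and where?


XOR: 000110000

2 error(s) at position(s): 3, 4


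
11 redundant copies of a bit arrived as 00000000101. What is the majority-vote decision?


Ones: 2 out of 11
Threshold: 6

0 (2/11 voted 1)


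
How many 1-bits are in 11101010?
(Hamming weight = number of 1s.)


Counting 1s in 11101010

5


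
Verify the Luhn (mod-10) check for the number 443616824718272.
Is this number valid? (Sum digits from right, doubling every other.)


Luhn sum = 60
60 mod 10 = 0

Valid (Luhn sum mod 10 = 0)


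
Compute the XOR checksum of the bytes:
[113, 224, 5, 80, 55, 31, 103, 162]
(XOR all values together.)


XOR chain: 113 ^ 224 ^ 5 ^ 80 ^ 55 ^ 31 ^ 103 ^ 162 = 41

41


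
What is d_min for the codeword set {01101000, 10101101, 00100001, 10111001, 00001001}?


Comparing all pairs, minimum distance: 2
Can detect 1 errors, correct 0 errors

2


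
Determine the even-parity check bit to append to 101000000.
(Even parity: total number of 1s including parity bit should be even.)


Number of 1s in data: 2
Parity bit: 0

0


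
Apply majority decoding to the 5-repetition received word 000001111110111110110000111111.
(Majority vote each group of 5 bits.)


Groups: 00000, 11111, 10111, 11011, 00001, 11111
Majority votes: 011101

011101


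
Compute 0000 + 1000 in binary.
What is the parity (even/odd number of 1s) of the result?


0000 = 0
1000 = 8
Sum = 8 = 1000
1s count = 1

odd parity (1 ones in 1000)


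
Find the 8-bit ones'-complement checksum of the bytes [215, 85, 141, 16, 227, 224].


Sum = 908 mod 256 = 140
Complement = 115

115


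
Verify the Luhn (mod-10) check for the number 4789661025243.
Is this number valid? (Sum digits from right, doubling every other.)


Luhn sum = 52
52 mod 10 = 2

Invalid (Luhn sum mod 10 = 2)


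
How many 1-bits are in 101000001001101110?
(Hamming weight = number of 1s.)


Counting 1s in 101000001001101110

8


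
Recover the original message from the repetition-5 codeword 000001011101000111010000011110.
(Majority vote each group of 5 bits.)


Groups: 00000, 10111, 01000, 11101, 00000, 11110
Majority votes: 010101

010101


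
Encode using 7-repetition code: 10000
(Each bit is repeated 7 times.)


Each bit -> 7 copies

11111110000000000000000000000000000


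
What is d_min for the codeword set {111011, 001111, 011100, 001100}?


Comparing all pairs, minimum distance: 1
Can detect 0 errors, correct 0 errors

1


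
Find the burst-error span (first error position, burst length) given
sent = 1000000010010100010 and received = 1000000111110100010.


XOR: 0000000101100000000

Burst at position 7, length 4


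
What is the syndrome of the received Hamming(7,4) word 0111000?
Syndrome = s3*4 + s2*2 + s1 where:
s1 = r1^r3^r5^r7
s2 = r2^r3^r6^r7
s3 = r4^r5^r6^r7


s1=1, s2=0, s3=1

Syndrome = 5 (error at position 5)


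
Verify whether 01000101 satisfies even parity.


Number of 1s: 3

No, parity error (3 ones)


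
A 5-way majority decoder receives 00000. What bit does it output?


Ones: 0 out of 5
Threshold: 3

0 (0/5 voted 1)


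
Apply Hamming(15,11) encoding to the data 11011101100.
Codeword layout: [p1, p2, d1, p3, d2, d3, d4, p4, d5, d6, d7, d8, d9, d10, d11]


Parity bits: p1=1, p2=1, p3=0, p4=0

111010101101100


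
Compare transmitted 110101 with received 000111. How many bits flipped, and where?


XOR: 110010

3 error(s) at position(s): 0, 1, 4


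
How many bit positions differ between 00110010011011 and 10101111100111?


XOR: 10011101111100
Count of 1s: 9

9


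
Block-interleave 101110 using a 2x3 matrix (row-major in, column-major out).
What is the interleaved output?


Matrix:
  101
  110
Read columns: 110110

110110


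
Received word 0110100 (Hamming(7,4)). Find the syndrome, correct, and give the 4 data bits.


Syndrome = 4: error at position 4

Data: 1100 (corrected bit 4)


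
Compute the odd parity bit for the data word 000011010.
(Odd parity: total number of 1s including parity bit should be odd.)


Number of 1s in data: 3
Parity bit: 0

0


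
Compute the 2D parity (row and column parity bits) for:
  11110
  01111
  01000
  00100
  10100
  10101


Row parities: 001101
Column parities: 11100

Row P: 001101, Col P: 11100, Corner: 1


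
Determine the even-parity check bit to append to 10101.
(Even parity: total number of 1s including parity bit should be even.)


Number of 1s in data: 3
Parity bit: 1

1


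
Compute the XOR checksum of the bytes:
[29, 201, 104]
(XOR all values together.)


XOR chain: 29 ^ 201 ^ 104 = 188

188


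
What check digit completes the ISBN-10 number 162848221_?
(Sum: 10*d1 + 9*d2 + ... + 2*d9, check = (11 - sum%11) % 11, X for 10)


Weighted sum: 216
216 mod 11 = 7

Check digit: 4


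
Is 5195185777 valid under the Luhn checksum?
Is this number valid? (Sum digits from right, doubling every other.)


Luhn sum = 46
46 mod 10 = 6

Invalid (Luhn sum mod 10 = 6)


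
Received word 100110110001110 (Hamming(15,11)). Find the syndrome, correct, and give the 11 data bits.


Syndrome = 0: no error detected

Data: 01010001110 (no errors)


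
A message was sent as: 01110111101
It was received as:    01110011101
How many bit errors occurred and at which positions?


XOR: 00000100000

1 error(s) at position(s): 5


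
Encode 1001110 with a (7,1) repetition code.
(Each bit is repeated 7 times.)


Each bit -> 7 copies

1111111000000000000001111111111111111111110000000


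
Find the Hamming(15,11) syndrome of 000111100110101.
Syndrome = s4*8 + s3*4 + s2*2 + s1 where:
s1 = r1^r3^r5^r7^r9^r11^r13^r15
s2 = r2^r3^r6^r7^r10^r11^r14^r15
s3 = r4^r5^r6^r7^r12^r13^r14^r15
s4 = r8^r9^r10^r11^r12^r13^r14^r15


s1=1, s2=1, s3=0, s4=0

Syndrome = 3 (error at position 3)


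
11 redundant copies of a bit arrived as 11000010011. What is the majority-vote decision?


Ones: 5 out of 11
Threshold: 6

0 (5/11 voted 1)


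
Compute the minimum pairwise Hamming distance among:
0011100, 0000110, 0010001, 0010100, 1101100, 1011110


Comparing all pairs, minimum distance: 1
Can detect 0 errors, correct 0 errors

1


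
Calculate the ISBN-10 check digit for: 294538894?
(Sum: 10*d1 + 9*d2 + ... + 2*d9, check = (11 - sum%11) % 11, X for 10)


Weighted sum: 293
293 mod 11 = 7

Check digit: 4


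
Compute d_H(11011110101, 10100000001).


XOR: 01111110100
Count of 1s: 7

7


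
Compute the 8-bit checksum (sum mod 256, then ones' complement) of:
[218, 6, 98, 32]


Sum = 354 mod 256 = 98
Complement = 157

157


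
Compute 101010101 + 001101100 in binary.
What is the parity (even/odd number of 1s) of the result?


101010101 = 341
001101100 = 108
Sum = 449 = 111000001
1s count = 4

even parity (4 ones in 111000001)


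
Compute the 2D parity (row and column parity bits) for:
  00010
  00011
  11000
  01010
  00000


Row parities: 10000
Column parities: 10011

Row P: 10000, Col P: 10011, Corner: 1


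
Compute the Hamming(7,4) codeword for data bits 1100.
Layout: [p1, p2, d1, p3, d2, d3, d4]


Parity bits: p1=0, p2=1, p3=1

0111100


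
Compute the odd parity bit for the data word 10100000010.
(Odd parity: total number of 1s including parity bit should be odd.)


Number of 1s in data: 3
Parity bit: 0

0


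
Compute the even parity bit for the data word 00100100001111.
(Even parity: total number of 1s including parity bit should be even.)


Number of 1s in data: 6
Parity bit: 0

0


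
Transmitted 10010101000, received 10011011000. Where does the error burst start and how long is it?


XOR: 00001110000

Burst at position 4, length 3


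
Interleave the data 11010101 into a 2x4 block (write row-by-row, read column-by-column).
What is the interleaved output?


Matrix:
  1101
  0101
Read columns: 10110011

10110011


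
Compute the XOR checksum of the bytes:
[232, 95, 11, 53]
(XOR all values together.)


XOR chain: 232 ^ 95 ^ 11 ^ 53 = 137

137


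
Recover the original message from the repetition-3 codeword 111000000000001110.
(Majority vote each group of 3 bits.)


Groups: 111, 000, 000, 000, 001, 110
Majority votes: 100001

100001


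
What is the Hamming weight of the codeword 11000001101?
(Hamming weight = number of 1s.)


Counting 1s in 11000001101

5


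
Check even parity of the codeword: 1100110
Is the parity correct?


Number of 1s: 4

Yes, parity is correct (4 ones)


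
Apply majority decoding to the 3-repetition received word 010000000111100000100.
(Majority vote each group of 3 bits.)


Groups: 010, 000, 000, 111, 100, 000, 100
Majority votes: 0001000

0001000


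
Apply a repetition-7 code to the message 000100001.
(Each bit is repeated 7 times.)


Each bit -> 7 copies

000000000000000000000111111100000000000000000000000000001111111


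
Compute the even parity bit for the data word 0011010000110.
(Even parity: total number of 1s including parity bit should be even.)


Number of 1s in data: 5
Parity bit: 1

1


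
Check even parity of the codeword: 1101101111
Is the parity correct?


Number of 1s: 8

Yes, parity is correct (8 ones)


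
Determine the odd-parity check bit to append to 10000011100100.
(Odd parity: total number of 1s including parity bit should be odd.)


Number of 1s in data: 5
Parity bit: 0

0


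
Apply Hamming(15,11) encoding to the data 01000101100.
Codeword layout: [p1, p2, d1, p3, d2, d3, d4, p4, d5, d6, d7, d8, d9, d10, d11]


Parity bits: p1=0, p2=1, p3=1, p4=1

010110010101100


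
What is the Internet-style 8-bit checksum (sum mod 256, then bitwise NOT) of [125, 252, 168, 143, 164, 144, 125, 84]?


Sum = 1205 mod 256 = 181
Complement = 74

74


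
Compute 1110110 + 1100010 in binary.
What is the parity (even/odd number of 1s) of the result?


1110110 = 118
1100010 = 98
Sum = 216 = 11011000
1s count = 4

even parity (4 ones in 11011000)


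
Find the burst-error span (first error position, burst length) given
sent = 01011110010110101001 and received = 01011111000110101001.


XOR: 00000001010000000000

Burst at position 7, length 3


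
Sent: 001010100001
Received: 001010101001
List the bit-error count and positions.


XOR: 000000001000

1 error(s) at position(s): 8


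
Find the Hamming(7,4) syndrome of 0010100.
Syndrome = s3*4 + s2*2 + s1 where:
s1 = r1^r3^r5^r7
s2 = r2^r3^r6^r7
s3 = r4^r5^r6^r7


s1=0, s2=1, s3=1

Syndrome = 6 (error at position 6)


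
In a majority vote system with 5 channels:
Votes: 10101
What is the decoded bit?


Ones: 3 out of 5
Threshold: 3

1 (3/5 voted 1)


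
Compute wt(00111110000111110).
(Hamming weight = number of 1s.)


Counting 1s in 00111110000111110

10


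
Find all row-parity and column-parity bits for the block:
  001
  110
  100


Row parities: 101
Column parities: 011

Row P: 101, Col P: 011, Corner: 0


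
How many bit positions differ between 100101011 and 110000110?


XOR: 010101101
Count of 1s: 5

5


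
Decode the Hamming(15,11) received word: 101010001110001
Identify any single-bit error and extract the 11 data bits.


Syndrome = 0: no error detected

Data: 11001110001 (no errors)


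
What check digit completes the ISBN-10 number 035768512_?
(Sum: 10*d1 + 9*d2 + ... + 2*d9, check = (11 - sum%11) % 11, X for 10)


Weighted sum: 219
219 mod 11 = 10

Check digit: 1


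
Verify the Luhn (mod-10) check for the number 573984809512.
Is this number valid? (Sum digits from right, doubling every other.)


Luhn sum = 59
59 mod 10 = 9

Invalid (Luhn sum mod 10 = 9)


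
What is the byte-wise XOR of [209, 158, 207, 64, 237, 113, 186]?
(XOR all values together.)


XOR chain: 209 ^ 158 ^ 207 ^ 64 ^ 237 ^ 113 ^ 186 = 230

230


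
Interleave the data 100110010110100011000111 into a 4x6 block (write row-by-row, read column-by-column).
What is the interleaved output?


Matrix:
  100110
  010110
  100011
  000111
Read columns: 101001000000110111110011

101001000000110111110011


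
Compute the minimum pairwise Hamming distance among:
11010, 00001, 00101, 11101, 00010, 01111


Comparing all pairs, minimum distance: 1
Can detect 0 errors, correct 0 errors

1


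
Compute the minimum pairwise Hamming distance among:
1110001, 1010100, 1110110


Comparing all pairs, minimum distance: 2
Can detect 1 errors, correct 0 errors

2


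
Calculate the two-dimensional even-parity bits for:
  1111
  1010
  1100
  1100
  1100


Row parities: 00000
Column parities: 1001

Row P: 00000, Col P: 1001, Corner: 0


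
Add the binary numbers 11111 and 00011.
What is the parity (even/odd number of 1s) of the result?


11111 = 31
00011 = 3
Sum = 34 = 100010
1s count = 2

even parity (2 ones in 100010)


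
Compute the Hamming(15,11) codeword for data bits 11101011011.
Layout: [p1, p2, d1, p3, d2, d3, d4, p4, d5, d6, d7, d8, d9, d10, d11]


Parity bits: p1=1, p2=1, p3=1, p4=1

111111011011011


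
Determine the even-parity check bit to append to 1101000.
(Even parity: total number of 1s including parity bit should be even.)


Number of 1s in data: 3
Parity bit: 1

1


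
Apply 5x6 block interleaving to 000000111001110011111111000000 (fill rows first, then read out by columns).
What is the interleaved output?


Matrix:
  000000
  111001
  110011
  111111
  000000
Read columns: 011100111001010000100011001110

011100111001010000100011001110


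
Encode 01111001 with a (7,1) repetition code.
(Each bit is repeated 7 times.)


Each bit -> 7 copies

00000001111111111111111111111111111000000000000001111111


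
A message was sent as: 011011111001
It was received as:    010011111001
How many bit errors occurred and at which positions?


XOR: 001000000000

1 error(s) at position(s): 2


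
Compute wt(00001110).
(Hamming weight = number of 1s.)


Counting 1s in 00001110

3


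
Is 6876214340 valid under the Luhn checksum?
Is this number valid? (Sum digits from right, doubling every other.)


Luhn sum = 46
46 mod 10 = 6

Invalid (Luhn sum mod 10 = 6)


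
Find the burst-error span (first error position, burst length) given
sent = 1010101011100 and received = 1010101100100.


XOR: 0000000111000

Burst at position 7, length 3


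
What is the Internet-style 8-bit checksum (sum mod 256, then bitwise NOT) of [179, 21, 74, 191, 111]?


Sum = 576 mod 256 = 64
Complement = 191

191


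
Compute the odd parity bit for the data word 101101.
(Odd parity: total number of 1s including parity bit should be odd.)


Number of 1s in data: 4
Parity bit: 1

1


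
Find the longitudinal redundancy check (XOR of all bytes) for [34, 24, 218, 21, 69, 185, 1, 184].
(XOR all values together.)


XOR chain: 34 ^ 24 ^ 218 ^ 21 ^ 69 ^ 185 ^ 1 ^ 184 = 176

176


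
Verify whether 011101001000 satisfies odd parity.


Number of 1s: 5

Yes, parity is correct (5 ones)


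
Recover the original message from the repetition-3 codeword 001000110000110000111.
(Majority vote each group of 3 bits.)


Groups: 001, 000, 110, 000, 110, 000, 111
Majority votes: 0010101

0010101


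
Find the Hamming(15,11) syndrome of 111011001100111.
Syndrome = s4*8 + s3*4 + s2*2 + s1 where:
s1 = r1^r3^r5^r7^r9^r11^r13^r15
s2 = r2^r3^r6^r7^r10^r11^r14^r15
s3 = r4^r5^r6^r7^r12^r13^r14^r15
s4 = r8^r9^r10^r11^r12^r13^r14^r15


s1=0, s2=0, s3=1, s4=1

Syndrome = 12 (error at position 12)


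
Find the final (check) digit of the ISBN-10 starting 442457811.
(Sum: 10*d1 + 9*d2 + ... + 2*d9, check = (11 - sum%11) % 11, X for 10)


Weighted sum: 222
222 mod 11 = 2

Check digit: 9


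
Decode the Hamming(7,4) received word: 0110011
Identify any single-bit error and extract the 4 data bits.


Syndrome = 0: no error detected

Data: 1011 (no errors)


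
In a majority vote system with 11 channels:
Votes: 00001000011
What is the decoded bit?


Ones: 3 out of 11
Threshold: 6

0 (3/11 voted 1)


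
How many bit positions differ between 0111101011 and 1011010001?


XOR: 1100111010
Count of 1s: 6

6


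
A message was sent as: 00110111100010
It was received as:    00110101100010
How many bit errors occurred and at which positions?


XOR: 00000010000000

1 error(s) at position(s): 6


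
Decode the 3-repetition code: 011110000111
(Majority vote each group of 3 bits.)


Groups: 011, 110, 000, 111
Majority votes: 1101

1101


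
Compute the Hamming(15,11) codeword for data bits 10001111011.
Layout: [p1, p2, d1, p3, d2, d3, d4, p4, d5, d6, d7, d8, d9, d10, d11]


Parity bits: p1=0, p2=1, p3=1, p4=0

011100001111011


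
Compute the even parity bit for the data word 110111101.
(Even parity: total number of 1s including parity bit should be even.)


Number of 1s in data: 7
Parity bit: 1

1


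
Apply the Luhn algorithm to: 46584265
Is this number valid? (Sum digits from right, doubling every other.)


Luhn sum = 41
41 mod 10 = 1

Invalid (Luhn sum mod 10 = 1)


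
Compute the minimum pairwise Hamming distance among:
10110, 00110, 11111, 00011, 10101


Comparing all pairs, minimum distance: 1
Can detect 0 errors, correct 0 errors

1


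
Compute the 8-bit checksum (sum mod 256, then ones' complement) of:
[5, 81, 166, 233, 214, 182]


Sum = 881 mod 256 = 113
Complement = 142

142


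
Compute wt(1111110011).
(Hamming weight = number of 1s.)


Counting 1s in 1111110011

8


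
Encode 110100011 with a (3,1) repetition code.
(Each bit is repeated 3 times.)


Each bit -> 3 copies

111111000111000000000111111


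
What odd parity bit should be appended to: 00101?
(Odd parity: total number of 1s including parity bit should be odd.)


Number of 1s in data: 2
Parity bit: 1

1


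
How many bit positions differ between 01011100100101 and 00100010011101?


XOR: 01111110111000
Count of 1s: 9

9


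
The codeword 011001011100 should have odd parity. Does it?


Number of 1s: 6

No, parity error (6 ones)


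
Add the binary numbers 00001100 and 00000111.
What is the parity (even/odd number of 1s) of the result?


00001100 = 12
00000111 = 7
Sum = 19 = 10011
1s count = 3

odd parity (3 ones in 10011)


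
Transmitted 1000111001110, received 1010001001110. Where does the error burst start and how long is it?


XOR: 0010110000000

Burst at position 2, length 4


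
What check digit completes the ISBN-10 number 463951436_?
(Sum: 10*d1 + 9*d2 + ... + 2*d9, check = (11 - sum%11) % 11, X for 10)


Weighted sum: 253
253 mod 11 = 0

Check digit: 0


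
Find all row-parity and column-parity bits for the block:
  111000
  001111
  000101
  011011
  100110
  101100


Row parities: 100011
Column parities: 100011

Row P: 100011, Col P: 100011, Corner: 1


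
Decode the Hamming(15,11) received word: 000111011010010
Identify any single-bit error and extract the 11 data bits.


Syndrome = 3: error at position 3

Data: 11101010010 (corrected bit 3)


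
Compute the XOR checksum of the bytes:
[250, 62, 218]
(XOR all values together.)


XOR chain: 250 ^ 62 ^ 218 = 30

30


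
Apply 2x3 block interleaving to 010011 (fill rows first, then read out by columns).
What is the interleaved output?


Matrix:
  010
  011
Read columns: 001101

001101


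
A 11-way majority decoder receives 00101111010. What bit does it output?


Ones: 6 out of 11
Threshold: 6

1 (6/11 voted 1)


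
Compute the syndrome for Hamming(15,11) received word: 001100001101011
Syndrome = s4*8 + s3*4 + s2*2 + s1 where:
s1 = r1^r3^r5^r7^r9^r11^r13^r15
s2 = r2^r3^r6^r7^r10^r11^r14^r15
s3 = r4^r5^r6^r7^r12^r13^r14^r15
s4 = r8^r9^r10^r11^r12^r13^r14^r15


s1=1, s2=0, s3=0, s4=1

Syndrome = 9 (error at position 9)


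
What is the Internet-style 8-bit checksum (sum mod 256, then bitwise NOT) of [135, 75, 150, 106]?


Sum = 466 mod 256 = 210
Complement = 45

45


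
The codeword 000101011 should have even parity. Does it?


Number of 1s: 4

Yes, parity is correct (4 ones)


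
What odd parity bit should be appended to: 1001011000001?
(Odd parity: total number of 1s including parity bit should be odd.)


Number of 1s in data: 5
Parity bit: 0

0


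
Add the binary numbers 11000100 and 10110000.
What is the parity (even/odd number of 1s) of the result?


11000100 = 196
10110000 = 176
Sum = 372 = 101110100
1s count = 5

odd parity (5 ones in 101110100)


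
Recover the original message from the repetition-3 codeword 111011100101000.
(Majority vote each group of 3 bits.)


Groups: 111, 011, 100, 101, 000
Majority votes: 11010

11010


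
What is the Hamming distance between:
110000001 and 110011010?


XOR: 000011011
Count of 1s: 4

4


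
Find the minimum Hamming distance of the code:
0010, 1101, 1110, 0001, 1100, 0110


Comparing all pairs, minimum distance: 1
Can detect 0 errors, correct 0 errors

1


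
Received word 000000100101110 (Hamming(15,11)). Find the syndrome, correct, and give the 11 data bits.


Syndrome = 2: error at position 2

Data: 00010101110 (corrected bit 2)


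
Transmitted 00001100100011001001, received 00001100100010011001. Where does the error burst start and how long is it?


XOR: 00000000000001010000

Burst at position 13, length 3
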